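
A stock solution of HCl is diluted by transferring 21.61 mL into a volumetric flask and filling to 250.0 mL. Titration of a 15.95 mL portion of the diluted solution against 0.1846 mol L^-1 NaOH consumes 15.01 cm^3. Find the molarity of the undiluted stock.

2.01 M

n(NaOH) = 0.1846 x 0.01501 = 0.002771 mol.
n(HCl) in the aliquot = 0.002771 mol.
[diluted HCl] = 0.002771 / 0.01595 = 0.1737 M.
Dilution factor = 250.0/21.61 = 11.57, so [stock] = 0.1737 x 11.57 = 2.01 M.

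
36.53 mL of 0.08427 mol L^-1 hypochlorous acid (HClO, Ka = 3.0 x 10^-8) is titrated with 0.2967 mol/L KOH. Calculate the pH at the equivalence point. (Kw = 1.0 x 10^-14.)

n(HClO) = 0.08427 x 0.03653 = 0.003078 mol; V(KOH) at equivalence = 0.003078/0.2967 = 0.01038 L.
At equivalence all the acid is converted to ClO-; total volume = 0.03653 + 0.01038 = 0.04691 L, so [ClO-] = 0.003078/0.04691 = 0.06563 M.
Kb = Kw/Ka = 1.0e-14 / 3.0 x 10^-8 = 3.33e-7.
[OH^-] = sqrt(Kb x [ClO-]) = sqrt(3.33e-7 x 0.06563) = 0.000148 M.
pOH = 3.83, so pH = 14.00 - 3.83 = 10.17.

10.17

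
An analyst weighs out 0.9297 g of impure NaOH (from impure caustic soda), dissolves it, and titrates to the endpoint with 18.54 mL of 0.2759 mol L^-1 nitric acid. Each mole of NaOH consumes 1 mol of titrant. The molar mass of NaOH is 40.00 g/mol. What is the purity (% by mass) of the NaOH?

22.0%

n(HNO3) = 0.2759 x 0.01854 = 0.005115 mol.
n(NaOH) = 0.005115 / 1 = 0.005115 mol.
mass of NaOH = 0.005115 x 40.00 = 0.2046 g.
% purity = 0.2046 / 0.9297 x 100 = 22.0%.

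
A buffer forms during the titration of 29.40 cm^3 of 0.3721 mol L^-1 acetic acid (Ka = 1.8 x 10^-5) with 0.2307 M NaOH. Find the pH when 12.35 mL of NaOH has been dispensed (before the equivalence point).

Initial n(CH3COOH) = 0.3721 x 0.02940 = 0.01094 mol.
n(NaOH) added = 0.2307 x 0.01235 = 0.002849 mol, converting that many moles of CH3COOH to CH3COO-.
Remaining n(CH3COOH) = 0.008091 mol; n(CH3COO-) = 0.002849 mol.
By Henderson-Hasselbalch, pH = pKa + log([A^-]/[HA]) = 4.74 + log(0.002849/0.008091) = 4.74 + (-0.45) = 4.29.

4.29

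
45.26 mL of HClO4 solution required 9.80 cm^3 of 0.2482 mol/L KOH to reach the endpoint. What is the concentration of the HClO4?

n(KOH) delivered = 0.2482 x 0.009800 = 0.002432 mol.
For a 1:1 reaction, n(HClO4) = 0.002432 mol.
[HClO4] = 0.002432 mol / 0.04526 L = 0.0537 M.

0.0537 M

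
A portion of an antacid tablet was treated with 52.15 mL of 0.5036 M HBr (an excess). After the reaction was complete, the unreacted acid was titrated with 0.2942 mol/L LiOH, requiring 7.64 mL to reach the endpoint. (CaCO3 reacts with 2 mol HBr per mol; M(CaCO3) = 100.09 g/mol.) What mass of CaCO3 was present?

Total n(HBr) added = 0.5036 x 0.05215 = 0.02626 mol.
n(LiOH) used = 0.2942 x 0.007640 = 0.002248 mol, which equals the excess n(HBr).
So n(HBr) consumed by the sample = 0.02626 - 0.002248 = 0.02402 mol.
n(CaCO3) = 0.02402 / 2 = 0.01201 mol.
mass = 0.01201 mol x 100.09 g/mol = 1.20 g.

1.20 g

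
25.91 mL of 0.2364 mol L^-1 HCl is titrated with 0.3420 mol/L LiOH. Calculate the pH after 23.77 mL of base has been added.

12.61

n(acid) = 0.2364 x 0.02591 = 0.006125 mol; n(LiOH) added = 0.3420 x 0.02377 = 0.008129 mol.
Base is in excess by 0.008129 - 0.006125 = 0.002004 mol in a total volume of 0.04968 L.
[OH^-] = 0.002004/0.04968 = 0.04034 M, so pOH = 1.39 and pH = 14.00 - 1.39 = 12.61.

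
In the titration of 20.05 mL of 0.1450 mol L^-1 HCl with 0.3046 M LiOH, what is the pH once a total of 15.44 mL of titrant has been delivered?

n(acid) = 0.1450 x 0.02005 = 0.002907 mol; n(LiOH) added = 0.3046 x 0.01544 = 0.004703 mol.
Base is in excess by 0.004703 - 0.002907 = 0.001796 mol in a total volume of 0.03549 L.
[OH^-] = 0.001796/0.03549 = 0.05060 M, so pOH = 1.30 and pH = 14.00 - 1.30 = 12.70.

12.70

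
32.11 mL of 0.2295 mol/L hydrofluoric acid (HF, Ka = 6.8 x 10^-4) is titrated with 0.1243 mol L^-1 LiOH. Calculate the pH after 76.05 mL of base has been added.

12.28

n(acid) = 0.2295 x 0.03211 = 0.007369 mol; n(LiOH) added = 0.1243 x 0.07605 = 0.009453 mol.
Base is in excess by 0.009453 - 0.007369 = 0.002084 mol in a total volume of 0.1082 L.
[OH^-] = 0.002084/0.1082 = 0.01927 M, so pOH = 1.72 and pH = 14.00 - 1.72 = 12.28.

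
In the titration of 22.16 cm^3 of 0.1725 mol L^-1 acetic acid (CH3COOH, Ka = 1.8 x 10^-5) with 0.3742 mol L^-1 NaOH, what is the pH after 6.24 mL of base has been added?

Initial n(CH3COOH) = 0.1725 x 0.02216 = 0.003823 mol.
n(NaOH) added = 0.3742 x 0.006240 = 0.002335 mol, converting that many moles of CH3COOH to CH3COO-.
Remaining n(CH3COOH) = 0.001488 mol; n(CH3COO-) = 0.002335 mol.
By Henderson-Hasselbalch, pH = pKa + log([A^-]/[HA]) = 4.74 + log(0.002335/0.001488) = 4.74 + (+0.20) = 4.94.

4.94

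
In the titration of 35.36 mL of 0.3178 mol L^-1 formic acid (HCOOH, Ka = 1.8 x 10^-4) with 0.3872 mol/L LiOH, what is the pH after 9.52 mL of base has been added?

3.43

Initial n(HCOOH) = 0.3178 x 0.03536 = 0.01124 mol.
n(LiOH) added = 0.3872 x 0.009520 = 0.003686 mol, converting that many moles of HCOOH to HCOO-.
Remaining n(HCOOH) = 0.007551 mol; n(HCOO-) = 0.003686 mol.
By Henderson-Hasselbalch, pH = pKa + log([A^-]/[HA]) = 3.74 + log(0.003686/0.007551) = 3.74 + (-0.31) = 3.43.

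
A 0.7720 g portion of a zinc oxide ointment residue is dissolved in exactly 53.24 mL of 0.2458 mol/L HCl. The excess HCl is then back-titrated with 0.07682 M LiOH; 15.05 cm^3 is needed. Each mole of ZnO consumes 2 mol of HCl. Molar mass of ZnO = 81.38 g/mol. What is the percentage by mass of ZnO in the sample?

62.9%

Total n(HCl) added = 0.2458 x 0.05324 = 0.01309 mol.
n(LiOH) used = 0.07682 x 0.01505 = 0.001156 mol, which equals the excess n(HCl).
So n(HCl) consumed by the sample = 0.01309 - 0.001156 = 0.01193 mol.
n(ZnO) = 0.01193 / 2 = 0.005965 mol.
mass ZnO = 0.005965 x 81.38 = 0.4854 g, so %ZnO = 0.4854/0.7720 x 100 = 62.9%.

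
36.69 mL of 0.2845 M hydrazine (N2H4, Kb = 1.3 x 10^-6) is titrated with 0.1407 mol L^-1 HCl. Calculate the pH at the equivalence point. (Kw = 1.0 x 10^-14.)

4.57

n(N2H4) = 0.2845 x 0.03669 = 0.01044 mol; V(HCl) at equivalence = 0.01044/0.1407 = 0.07419 L.
At equivalence the base is fully converted to N2H5+; total volume = 0.1109 L, so [N2H5+] = 0.01044/0.1109 = 0.09414 M.
Ka(N2H5+) = Kw/Kb = 1.0e-14 / 1.3 x 10^-6 = 7.69e-9.
[H^+] = sqrt(Ka x [N2H5+]) = sqrt(7.69e-9 x 0.09414) = 2.69e-5 M.
pH = -log(2.69e-5) = 4.57.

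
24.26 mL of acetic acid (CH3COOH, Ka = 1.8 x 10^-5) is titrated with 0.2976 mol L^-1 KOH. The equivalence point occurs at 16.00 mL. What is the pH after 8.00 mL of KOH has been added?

8.00 mL is exactly half the equivalence volume (16.00/2), i.e. the half-equivalence point.
There, n(HA) = n(A^-), so pH = pKa = -log(1.8 x 10^-5) = 4.74.

4.74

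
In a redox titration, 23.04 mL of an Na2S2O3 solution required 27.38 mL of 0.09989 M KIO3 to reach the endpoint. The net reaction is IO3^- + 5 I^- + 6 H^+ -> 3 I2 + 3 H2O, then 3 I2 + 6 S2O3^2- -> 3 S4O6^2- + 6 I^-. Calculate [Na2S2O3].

0.712 M

n(KIO3) = 0.09989 x 0.02738 = 0.002735 mol.
From the balanced equation, 1 mol KIO3 reacts with 6 mol Na2S2O3, so n(Na2S2O3) = 0.002735 x 6/1 = 0.01641 mol.
[Na2S2O3] = 0.01641 / 0.02304 L = 0.712 M.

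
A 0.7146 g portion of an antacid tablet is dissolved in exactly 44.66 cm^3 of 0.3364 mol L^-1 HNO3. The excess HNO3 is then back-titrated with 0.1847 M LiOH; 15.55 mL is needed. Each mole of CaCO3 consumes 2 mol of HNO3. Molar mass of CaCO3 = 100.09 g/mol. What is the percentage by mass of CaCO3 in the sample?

Total n(HNO3) added = 0.3364 x 0.04466 = 0.01502 mol.
n(LiOH) used = 0.1847 x 0.01555 = 0.002872 mol, which equals the excess n(HNO3).
So n(HNO3) consumed by the sample = 0.01502 - 0.002872 = 0.01215 mol.
n(CaCO3) = 0.01215 / 2 = 0.006076 mol.
mass CaCO3 = 0.006076 x 100.09 = 0.6081 g, so %CaCO3 = 0.6081/0.7146 x 100 = 85.1%.

85.1%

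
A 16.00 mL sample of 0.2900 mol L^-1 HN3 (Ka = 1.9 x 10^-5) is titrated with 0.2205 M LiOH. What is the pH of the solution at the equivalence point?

n(HN3) = 0.2900 x 0.01600 = 0.004640 mol; V(LiOH) at equivalence = 0.004640/0.2205 = 0.02104 L.
At equivalence all the acid is converted to N3-; total volume = 0.01600 + 0.02104 = 0.03704 L, so [N3-] = 0.004640/0.03704 = 0.1253 M.
Kb = Kw/Ka = 1.0e-14 / 1.9 x 10^-5 = 5.26e-10.
[OH^-] = sqrt(Kb x [N3-]) = sqrt(5.26e-10 x 0.1253) = 8.12e-6 M.
pOH = 5.09, so pH = 14.00 - 5.09 = 8.91.

8.91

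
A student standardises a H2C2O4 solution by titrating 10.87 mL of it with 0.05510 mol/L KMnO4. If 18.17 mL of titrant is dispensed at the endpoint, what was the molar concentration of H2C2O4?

0.230 M

n(KMnO4) = 0.05510 x 0.01817 = 0.001001 mol.
From the balanced equation, 2 mol KMnO4 reacts with 5 mol H2C2O4, so n(H2C2O4) = 0.001001 x 5/2 = 0.002503 mol.
[H2C2O4] = 0.002503 / 0.01087 L = 0.230 M.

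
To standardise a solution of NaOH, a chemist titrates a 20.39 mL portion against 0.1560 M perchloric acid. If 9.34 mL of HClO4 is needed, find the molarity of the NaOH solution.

n(HClO4) delivered = 0.1560 x 0.009340 = 0.001457 mol.
For a 1:1 reaction, n(NaOH) = 0.001457 mol.
[NaOH] = 0.001457 mol / 0.02039 L = 0.0715 M.

0.0715 M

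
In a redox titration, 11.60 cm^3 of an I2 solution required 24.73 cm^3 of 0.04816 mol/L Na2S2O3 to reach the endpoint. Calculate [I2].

n(Na2S2O3) = 0.04816 x 0.02473 = 0.001191 mol.
From the balanced equation, 2 mol Na2S2O3 reacts with 1 mol I2, so n(I2) = 0.001191 x 1/2 = 0.0005955 mol.
[I2] = 0.0005955 / 0.01160 L = 0.0513 M.

0.0513 M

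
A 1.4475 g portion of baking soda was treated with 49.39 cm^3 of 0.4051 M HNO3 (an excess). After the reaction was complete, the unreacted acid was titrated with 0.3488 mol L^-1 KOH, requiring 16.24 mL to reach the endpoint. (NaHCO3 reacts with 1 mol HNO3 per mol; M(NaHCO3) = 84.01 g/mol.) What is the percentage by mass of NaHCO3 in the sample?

Total n(HNO3) added = 0.4051 x 0.04939 = 0.02001 mol.
n(KOH) used = 0.3488 x 0.01624 = 0.005665 mol, which equals the excess n(HNO3).
So n(HNO3) consumed by the sample = 0.02001 - 0.005665 = 0.01434 mol.
n(NaHCO3) = 0.01434 / 1 = 0.01434 mol.
mass NaHCO3 = 0.01434 x 84.01 = 1.205 g, so %NaHCO3 = 1.205/1.4475 x 100 = 83.2%.

83.2%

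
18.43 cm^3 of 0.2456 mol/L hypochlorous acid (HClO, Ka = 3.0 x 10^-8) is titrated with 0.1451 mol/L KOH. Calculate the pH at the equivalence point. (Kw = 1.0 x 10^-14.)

10.24

n(HClO) = 0.2456 x 0.01843 = 0.004526 mol; V(KOH) at equivalence = 0.004526/0.1451 = 0.03120 L.
At equivalence all the acid is converted to ClO-; total volume = 0.01843 + 0.03120 = 0.04963 L, so [ClO-] = 0.004526/0.04963 = 0.09121 M.
Kb = Kw/Ka = 1.0e-14 / 3.0 x 10^-8 = 3.33e-7.
[OH^-] = sqrt(Kb x [ClO-]) = sqrt(3.33e-7 x 0.09121) = 0.000174 M.
pOH = 3.76, so pH = 14.00 - 3.76 = 10.24.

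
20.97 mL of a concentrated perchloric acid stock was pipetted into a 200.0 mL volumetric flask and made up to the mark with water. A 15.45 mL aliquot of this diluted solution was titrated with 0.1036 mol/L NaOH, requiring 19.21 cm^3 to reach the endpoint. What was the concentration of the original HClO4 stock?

1.23 M

n(NaOH) = 0.1036 x 0.01921 = 0.001990 mol.
n(HClO4) in the aliquot = 0.001990 mol.
[diluted HClO4] = 0.001990 / 0.01545 = 0.1288 M.
Dilution factor = 200.0/20.97 = 9.537, so [stock] = 0.1288 x 9.537 = 1.23 M.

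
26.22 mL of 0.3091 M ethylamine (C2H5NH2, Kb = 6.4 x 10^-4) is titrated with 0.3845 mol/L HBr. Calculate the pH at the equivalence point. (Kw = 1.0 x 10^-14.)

n(C2H5NH2) = 0.3091 x 0.02622 = 0.008105 mol; V(HBr) at equivalence = 0.008105/0.3845 = 0.02108 L.
At equivalence the base is fully converted to C2H5NH3+; total volume = 0.04730 L, so [C2H5NH3+] = 0.008105/0.04730 = 0.1714 M.
Ka(C2H5NH3+) = Kw/Kb = 1.0e-14 / 6.4 x 10^-4 = 1.56e-11.
[H^+] = sqrt(Ka x [C2H5NH3+]) = sqrt(1.56e-11 x 0.1714) = 1.64e-6 M.
pH = -log(1.64e-6) = 5.79.

5.79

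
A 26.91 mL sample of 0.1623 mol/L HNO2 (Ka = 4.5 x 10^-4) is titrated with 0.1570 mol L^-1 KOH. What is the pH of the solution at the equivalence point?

n(HNO2) = 0.1623 x 0.02691 = 0.004367 mol; V(KOH) at equivalence = 0.004367/0.1570 = 0.02782 L.
At equivalence all the acid is converted to NO2-; total volume = 0.02691 + 0.02782 = 0.05473 L, so [NO2-] = 0.004367/0.05473 = 0.07980 M.
Kb = Kw/Ka = 1.0e-14 / 4.5 x 10^-4 = 2.22e-11.
[OH^-] = sqrt(Kb x [NO2-]) = sqrt(2.22e-11 x 0.07980) = 1.33e-6 M.
pOH = 5.88, so pH = 14.00 - 5.88 = 8.12.

8.12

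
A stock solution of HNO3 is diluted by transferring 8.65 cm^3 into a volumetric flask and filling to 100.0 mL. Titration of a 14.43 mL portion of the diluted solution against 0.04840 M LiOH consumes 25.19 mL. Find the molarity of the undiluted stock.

0.977 M

n(LiOH) = 0.04840 x 0.02519 = 0.001219 mol.
n(HNO3) in the aliquot = 0.001219 mol.
[diluted HNO3] = 0.001219 / 0.01443 = 0.08449 M.
Dilution factor = 100.0/8.650 = 11.56, so [stock] = 0.08449 x 11.56 = 0.977 M.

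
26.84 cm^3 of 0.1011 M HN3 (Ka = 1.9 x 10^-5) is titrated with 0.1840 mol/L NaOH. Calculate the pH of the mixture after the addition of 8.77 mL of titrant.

Initial n(HN3) = 0.1011 x 0.02684 = 0.002714 mol.
n(NaOH) added = 0.1840 x 0.008770 = 0.001614 mol, converting that many moles of HN3 to N3-.
Remaining n(HN3) = 0.001100 mol; n(N3-) = 0.001614 mol.
By Henderson-Hasselbalch, pH = pKa + log([A^-]/[HA]) = 4.72 + log(0.001614/0.001100) = 4.72 + (+0.17) = 4.89.

4.89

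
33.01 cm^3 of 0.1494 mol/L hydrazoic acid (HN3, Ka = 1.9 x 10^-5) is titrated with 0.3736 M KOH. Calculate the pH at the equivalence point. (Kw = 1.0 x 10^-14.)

8.87

n(HN3) = 0.1494 x 0.03301 = 0.004932 mol; V(KOH) at equivalence = 0.004932/0.3736 = 0.01320 L.
At equivalence all the acid is converted to N3-; total volume = 0.03301 + 0.01320 = 0.04621 L, so [N3-] = 0.004932/0.04621 = 0.1067 M.
Kb = Kw/Ka = 1.0e-14 / 1.9 x 10^-5 = 5.26e-10.
[OH^-] = sqrt(Kb x [N3-]) = sqrt(5.26e-10 x 0.1067) = 7.49e-6 M.
pOH = 5.13, so pH = 14.00 - 5.13 = 8.87.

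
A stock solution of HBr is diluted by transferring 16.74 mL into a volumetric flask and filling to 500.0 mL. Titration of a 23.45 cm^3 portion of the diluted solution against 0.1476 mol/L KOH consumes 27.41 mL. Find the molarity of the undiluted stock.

n(KOH) = 0.1476 x 0.02741 = 0.004046 mol.
n(HBr) in the aliquot = 0.004046 mol.
[diluted HBr] = 0.004046 / 0.02345 = 0.1725 M.
Dilution factor = 500.0/16.74 = 29.87, so [stock] = 0.1725 x 29.87 = 5.15 M.

5.15 M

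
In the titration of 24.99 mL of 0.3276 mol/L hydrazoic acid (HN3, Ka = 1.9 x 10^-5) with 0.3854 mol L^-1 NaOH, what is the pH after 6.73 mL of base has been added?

4.39

Initial n(HN3) = 0.3276 x 0.02499 = 0.008187 mol.
n(NaOH) added = 0.3854 x 0.006730 = 0.002594 mol, converting that many moles of HN3 to N3-.
Remaining n(HN3) = 0.005593 mol; n(N3-) = 0.002594 mol.
By Henderson-Hasselbalch, pH = pKa + log([A^-]/[HA]) = 4.72 + log(0.002594/0.005593) = 4.72 + (-0.33) = 4.39.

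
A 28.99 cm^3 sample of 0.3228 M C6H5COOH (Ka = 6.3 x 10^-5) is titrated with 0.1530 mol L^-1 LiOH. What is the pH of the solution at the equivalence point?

8.61

n(C6H5COOH) = 0.3228 x 0.02899 = 0.009358 mol; V(LiOH) at equivalence = 0.009358/0.1530 = 0.06116 L.
At equivalence all the acid is converted to C6H5COO-; total volume = 0.02899 + 0.06116 = 0.09015 L, so [C6H5COO-] = 0.009358/0.09015 = 0.1038 M.
Kb = Kw/Ka = 1.0e-14 / 6.3 x 10^-5 = 1.59e-10.
[OH^-] = sqrt(Kb x [C6H5COO-]) = sqrt(1.59e-10 x 0.1038) = 4.06e-6 M.
pOH = 5.39, so pH = 14.00 - 5.39 = 8.61.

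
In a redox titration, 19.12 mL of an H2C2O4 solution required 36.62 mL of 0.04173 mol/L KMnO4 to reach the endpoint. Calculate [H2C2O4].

0.200 M

n(KMnO4) = 0.04173 x 0.03662 = 0.001528 mol.
From the balanced equation, 2 mol KMnO4 reacts with 5 mol H2C2O4, so n(H2C2O4) = 0.001528 x 5/2 = 0.003820 mol.
[H2C2O4] = 0.003820 / 0.01912 L = 0.200 M.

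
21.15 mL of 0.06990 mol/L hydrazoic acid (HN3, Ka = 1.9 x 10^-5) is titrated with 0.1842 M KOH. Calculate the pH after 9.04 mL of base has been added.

11.79

n(acid) = 0.06990 x 0.02115 = 0.001478 mol; n(KOH) added = 0.1842 x 0.009040 = 0.001665 mol.
Base is in excess by 0.001665 - 0.001478 = 0.0001868 mol in a total volume of 0.03019 L.
[OH^-] = 0.0001868/0.03019 = 0.006187 M, so pOH = 2.21 and pH = 14.00 - 2.21 = 11.79.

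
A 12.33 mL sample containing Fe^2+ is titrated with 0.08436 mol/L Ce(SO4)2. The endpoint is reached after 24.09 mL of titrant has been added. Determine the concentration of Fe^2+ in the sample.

0.165 M

n(Ce(SO4)2) = 0.08436 x 0.02409 = 0.002032 mol.
From the balanced equation, 1 mol Ce(SO4)2 reacts with 1 mol Fe^2+, so n(Fe^2+) = 0.002032 x 1/1 = 0.002032 mol.
[Fe^2+] = 0.002032 / 0.01233 L = 0.165 M.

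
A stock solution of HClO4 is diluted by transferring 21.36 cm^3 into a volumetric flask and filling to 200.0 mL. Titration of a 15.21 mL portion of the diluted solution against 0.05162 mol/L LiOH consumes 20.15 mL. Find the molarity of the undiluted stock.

n(LiOH) = 0.05162 x 0.02015 = 0.001040 mol.
n(HClO4) in the aliquot = 0.001040 mol.
[diluted HClO4] = 0.001040 / 0.01521 = 0.06839 M.
Dilution factor = 200.0/21.36 = 9.363, so [stock] = 0.06839 x 9.363 = 0.640 M.

0.640 M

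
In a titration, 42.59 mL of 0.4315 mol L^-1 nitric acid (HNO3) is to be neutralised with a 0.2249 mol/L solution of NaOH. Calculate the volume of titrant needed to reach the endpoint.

81.7 mL

n(HNO3) = 0.4315 mol/L x 0.04259 L = 0.01838 mol.
At equivalence n(NaOH) = n(HNO3) = 0.01838 mol.
V(NaOH) = 0.01838 / 0.2249 = 0.08171 L = 81.7 mL.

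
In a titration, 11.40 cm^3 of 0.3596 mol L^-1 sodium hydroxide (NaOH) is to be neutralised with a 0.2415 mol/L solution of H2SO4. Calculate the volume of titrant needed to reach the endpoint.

n(NaOH) = 0.3596 mol/L x 0.01140 L = 0.004099 mol.
The neutralisation is 2 NaOH : 1 H2SO4, so n(H2SO4) = 0.004099 x 1/2 = 0.002050 mol.
V(H2SO4) = 0.002050 / 0.2415 = 0.008487 L = 8.49 mL.

8.49 mL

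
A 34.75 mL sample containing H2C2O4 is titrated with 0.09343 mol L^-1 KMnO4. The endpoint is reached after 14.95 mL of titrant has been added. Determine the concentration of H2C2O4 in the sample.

0.100 M

n(KMnO4) = 0.09343 x 0.01495 = 0.001397 mol.
From the balanced equation, 2 mol KMnO4 reacts with 5 mol H2C2O4, so n(H2C2O4) = 0.001397 x 5/2 = 0.003492 mol.
[H2C2O4] = 0.003492 / 0.03475 L = 0.100 M.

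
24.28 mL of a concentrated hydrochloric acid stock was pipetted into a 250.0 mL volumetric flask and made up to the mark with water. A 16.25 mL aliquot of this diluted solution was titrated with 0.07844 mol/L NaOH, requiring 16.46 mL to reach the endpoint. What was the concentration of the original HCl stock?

0.818 M

n(NaOH) = 0.07844 x 0.01646 = 0.001291 mol.
n(HCl) in the aliquot = 0.001291 mol.
[diluted HCl] = 0.001291 / 0.01625 = 0.07945 M.
Dilution factor = 250.0/24.28 = 10.30, so [stock] = 0.07945 x 10.30 = 0.818 M.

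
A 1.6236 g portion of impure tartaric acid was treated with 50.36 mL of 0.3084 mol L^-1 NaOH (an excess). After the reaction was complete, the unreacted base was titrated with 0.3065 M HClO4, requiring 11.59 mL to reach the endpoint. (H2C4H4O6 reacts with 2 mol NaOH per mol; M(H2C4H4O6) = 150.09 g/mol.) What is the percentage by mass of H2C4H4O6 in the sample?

55.4%

Total n(NaOH) added = 0.3084 x 0.05036 = 0.01553 mol.
n(HClO4) used = 0.3065 x 0.01159 = 0.003552 mol, which equals the excess n(NaOH).
So n(NaOH) consumed by the sample = 0.01553 - 0.003552 = 0.01198 mol.
n(H2C4H4O6) = 0.01198 / 2 = 0.005989 mol.
mass H2C4H4O6 = 0.005989 x 150.09 = 0.8989 g, so %H2C4H4O6 = 0.8989/1.6236 x 100 = 55.4%.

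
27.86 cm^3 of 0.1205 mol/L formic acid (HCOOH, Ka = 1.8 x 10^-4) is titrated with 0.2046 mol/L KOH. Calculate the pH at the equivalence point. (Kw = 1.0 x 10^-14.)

n(HCOOH) = 0.1205 x 0.02786 = 0.003357 mol; V(KOH) at equivalence = 0.003357/0.2046 = 0.01641 L.
At equivalence all the acid is converted to HCOO-; total volume = 0.02786 + 0.01641 = 0.04427 L, so [HCOO-] = 0.003357/0.04427 = 0.07584 M.
Kb = Kw/Ka = 1.0e-14 / 1.8 x 10^-4 = 5.56e-11.
[OH^-] = sqrt(Kb x [HCOO-]) = sqrt(5.56e-11 x 0.07584) = 2.05e-6 M.
pOH = 5.69, so pH = 14.00 - 5.69 = 8.31.

8.31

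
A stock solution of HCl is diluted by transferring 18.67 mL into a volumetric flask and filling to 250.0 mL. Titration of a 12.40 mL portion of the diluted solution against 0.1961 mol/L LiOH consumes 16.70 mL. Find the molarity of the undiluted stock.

3.54 M

n(LiOH) = 0.1961 x 0.01670 = 0.003275 mol.
n(HCl) in the aliquot = 0.003275 mol.
[diluted HCl] = 0.003275 / 0.01240 = 0.2641 M.
Dilution factor = 250.0/18.67 = 13.39, so [stock] = 0.2641 x 13.39 = 3.54 M.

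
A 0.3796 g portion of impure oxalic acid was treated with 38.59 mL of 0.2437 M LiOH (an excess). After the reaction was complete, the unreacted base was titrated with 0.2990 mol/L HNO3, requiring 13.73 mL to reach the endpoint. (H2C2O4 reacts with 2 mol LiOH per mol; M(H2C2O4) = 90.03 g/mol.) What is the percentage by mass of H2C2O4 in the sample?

62.8%

Total n(LiOH) added = 0.2437 x 0.03859 = 0.009404 mol.
n(HNO3) used = 0.2990 x 0.01373 = 0.004105 mol, which equals the excess n(LiOH).
So n(LiOH) consumed by the sample = 0.009404 - 0.004105 = 0.005299 mol.
n(H2C2O4) = 0.005299 / 2 = 0.002650 mol.
mass H2C2O4 = 0.002650 x 90.03 = 0.2385 g, so %H2C2O4 = 0.2385/0.3796 x 100 = 62.8%.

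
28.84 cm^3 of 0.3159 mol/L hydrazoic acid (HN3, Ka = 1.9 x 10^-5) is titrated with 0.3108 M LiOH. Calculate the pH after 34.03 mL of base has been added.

12.37

n(acid) = 0.3159 x 0.02884 = 0.009111 mol; n(LiOH) added = 0.3108 x 0.03403 = 0.01058 mol.
Base is in excess by 0.01058 - 0.009111 = 0.001466 mol in a total volume of 0.06287 L.
[OH^-] = 0.001466/0.06287 = 0.02332 M, so pOH = 1.63 and pH = 14.00 - 1.63 = 12.37.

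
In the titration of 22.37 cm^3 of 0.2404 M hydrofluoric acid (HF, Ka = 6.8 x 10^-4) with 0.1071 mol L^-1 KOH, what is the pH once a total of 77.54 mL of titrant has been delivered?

n(acid) = 0.2404 x 0.02237 = 0.005378 mol; n(KOH) added = 0.1071 x 0.07754 = 0.008305 mol.
Base is in excess by 0.008305 - 0.005378 = 0.002927 mol in a total volume of 0.09991 L.
[OH^-] = 0.002927/0.09991 = 0.02929 M, so pOH = 1.53 and pH = 14.00 - 1.53 = 12.47.

12.47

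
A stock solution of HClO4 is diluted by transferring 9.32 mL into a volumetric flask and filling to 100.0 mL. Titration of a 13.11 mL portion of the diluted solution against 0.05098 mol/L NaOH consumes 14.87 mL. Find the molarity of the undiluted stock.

n(NaOH) = 0.05098 x 0.01487 = 0.0007581 mol.
n(HClO4) in the aliquot = 0.0007581 mol.
[diluted HClO4] = 0.0007581 / 0.01311 = 0.05782 M.
Dilution factor = 100.0/9.320 = 10.73, so [stock] = 0.05782 x 10.73 = 0.620 M.

0.620 M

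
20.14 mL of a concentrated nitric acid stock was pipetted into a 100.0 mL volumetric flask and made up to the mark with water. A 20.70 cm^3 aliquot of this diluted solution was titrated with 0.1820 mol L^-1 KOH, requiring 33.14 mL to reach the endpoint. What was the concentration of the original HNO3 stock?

1.45 M

n(KOH) = 0.1820 x 0.03314 = 0.006031 mol.
n(HNO3) in the aliquot = 0.006031 mol.
[diluted HNO3] = 0.006031 / 0.02070 = 0.2914 M.
Dilution factor = 100.0/20.14 = 4.965, so [stock] = 0.2914 x 4.965 = 1.45 M.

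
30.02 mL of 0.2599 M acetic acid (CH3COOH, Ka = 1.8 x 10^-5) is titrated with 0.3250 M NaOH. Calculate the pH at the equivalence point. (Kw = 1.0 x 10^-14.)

n(CH3COOH) = 0.2599 x 0.03002 = 0.007802 mol; V(NaOH) at equivalence = 0.007802/0.3250 = 0.02401 L.
At equivalence all the acid is converted to CH3COO-; total volume = 0.03002 + 0.02401 = 0.05403 L, so [CH3COO-] = 0.007802/0.05403 = 0.1444 M.
Kb = Kw/Ka = 1.0e-14 / 1.8 x 10^-5 = 5.56e-10.
[OH^-] = sqrt(Kb x [CH3COO-]) = sqrt(5.56e-10 x 0.1444) = 8.96e-6 M.
pOH = 5.05, so pH = 14.00 - 5.05 = 8.95.

8.95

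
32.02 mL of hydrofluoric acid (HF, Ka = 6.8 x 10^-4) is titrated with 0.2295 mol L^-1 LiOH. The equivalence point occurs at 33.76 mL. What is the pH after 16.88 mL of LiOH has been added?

3.17

16.88 mL is exactly half the equivalence volume (33.76/2), i.e. the half-equivalence point.
There, n(HA) = n(A^-), so pH = pKa = -log(6.8 x 10^-4) = 3.17.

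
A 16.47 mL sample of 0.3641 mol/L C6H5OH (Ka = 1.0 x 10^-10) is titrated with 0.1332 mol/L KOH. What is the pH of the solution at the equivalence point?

11.49

n(C6H5OH) = 0.3641 x 0.01647 = 0.005997 mol; V(KOH) at equivalence = 0.005997/0.1332 = 0.04502 L.
At equivalence all the acid is converted to C6H5O-; total volume = 0.01647 + 0.04502 = 0.06149 L, so [C6H5O-] = 0.005997/0.06149 = 0.09752 M.
Kb = Kw/Ka = 1.0e-14 / 1.0 x 10^-10 = 0.000100.
[OH^-] = sqrt(Kb x [C6H5O-]) = sqrt(0.000100 x 0.09752) = 0.00312 M.
pOH = 2.51, so pH = 14.00 - 2.51 = 11.49.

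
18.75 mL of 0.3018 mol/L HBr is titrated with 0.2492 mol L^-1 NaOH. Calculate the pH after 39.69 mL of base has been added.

n(acid) = 0.3018 x 0.01875 = 0.005659 mol; n(NaOH) added = 0.2492 x 0.03969 = 0.009891 mol.
Base is in excess by 0.009891 - 0.005659 = 0.004232 mol in a total volume of 0.05844 L.
[OH^-] = 0.004232/0.05844 = 0.07242 M, so pOH = 1.14 and pH = 14.00 - 1.14 = 12.86.

12.86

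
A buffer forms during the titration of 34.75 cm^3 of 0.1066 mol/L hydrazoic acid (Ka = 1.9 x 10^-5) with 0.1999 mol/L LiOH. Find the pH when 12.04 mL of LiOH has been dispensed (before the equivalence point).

4.99

Initial n(HN3) = 0.1066 x 0.03475 = 0.003704 mol.
n(LiOH) added = 0.1999 x 0.01204 = 0.002407 mol, converting that many moles of HN3 to N3-.
Remaining n(HN3) = 0.001298 mol; n(N3-) = 0.002407 mol.
By Henderson-Hasselbalch, pH = pKa + log([A^-]/[HA]) = 4.72 + log(0.002407/0.001298) = 4.72 + (+0.27) = 4.99.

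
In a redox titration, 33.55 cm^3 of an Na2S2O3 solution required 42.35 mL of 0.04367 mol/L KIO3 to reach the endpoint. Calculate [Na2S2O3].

n(KIO3) = 0.04367 x 0.04235 = 0.001849 mol.
From the balanced equation, 1 mol KIO3 reacts with 6 mol Na2S2O3, so n(Na2S2O3) = 0.001849 x 6/1 = 0.01110 mol.
[Na2S2O3] = 0.01110 / 0.03355 L = 0.331 M.

0.331 M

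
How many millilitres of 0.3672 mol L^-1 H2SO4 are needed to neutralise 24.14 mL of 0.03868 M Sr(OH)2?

2.54 mL

n(Sr(OH)2) = 0.03868 mol/L x 0.02414 L = 0.0009337 mol.
At equivalence n(H2SO4) = n(Sr(OH)2) = 0.0009337 mol.
V(H2SO4) = 0.0009337 / 0.3672 = 0.002543 L = 2.54 mL.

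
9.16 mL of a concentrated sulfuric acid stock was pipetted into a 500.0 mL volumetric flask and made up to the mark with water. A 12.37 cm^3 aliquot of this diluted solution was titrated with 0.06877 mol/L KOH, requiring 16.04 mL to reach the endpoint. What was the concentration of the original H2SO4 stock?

2.43 M

n(KOH) = 0.06877 x 0.01604 = 0.001103 mol.
n(H2SO4) in the aliquot = 0.001103 x 1/2 = 0.0005515 mol.
[diluted H2SO4] = 0.0005515 / 0.01237 = 0.04459 M.
Dilution factor = 500.0/9.160 = 54.59, so [stock] = 0.04459 x 54.59 = 2.43 M.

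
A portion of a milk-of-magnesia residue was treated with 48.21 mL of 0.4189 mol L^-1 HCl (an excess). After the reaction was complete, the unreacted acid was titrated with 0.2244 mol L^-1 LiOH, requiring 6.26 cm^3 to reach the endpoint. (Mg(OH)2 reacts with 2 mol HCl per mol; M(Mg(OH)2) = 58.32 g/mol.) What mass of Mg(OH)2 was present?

0.548 g

Total n(HCl) added = 0.4189 x 0.04821 = 0.02020 mol.
n(LiOH) used = 0.2244 x 0.006260 = 0.001405 mol, which equals the excess n(HCl).
So n(HCl) consumed by the sample = 0.02020 - 0.001405 = 0.01879 mol.
n(Mg(OH)2) = 0.01879 / 2 = 0.009395 mol.
mass = 0.009395 mol x 58.32 g/mol = 0.548 g.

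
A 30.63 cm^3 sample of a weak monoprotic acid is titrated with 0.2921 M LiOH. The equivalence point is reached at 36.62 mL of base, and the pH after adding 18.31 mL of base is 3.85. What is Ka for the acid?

1.4 x 10^-4

18.31 mL is half of the equivalence volume, so this is the half-equivalence point where [HA] = [A^-].
At half-equivalence pH = pKa, so pKa = 3.85.
Ka = 10^(-3.85) = 1.4 x 10^-4.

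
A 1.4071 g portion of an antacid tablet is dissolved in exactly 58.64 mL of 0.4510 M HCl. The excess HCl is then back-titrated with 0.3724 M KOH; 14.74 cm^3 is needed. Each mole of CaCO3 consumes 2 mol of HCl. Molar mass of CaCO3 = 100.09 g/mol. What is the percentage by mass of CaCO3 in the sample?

Total n(HCl) added = 0.4510 x 0.05864 = 0.02645 mol.
n(KOH) used = 0.3724 x 0.01474 = 0.005489 mol, which equals the excess n(HCl).
So n(HCl) consumed by the sample = 0.02645 - 0.005489 = 0.02096 mol.
n(CaCO3) = 0.02096 / 2 = 0.01048 mol.
mass CaCO3 = 0.01048 x 100.09 = 1.049 g, so %CaCO3 = 1.049/1.4071 x 100 = 74.5%.

74.5%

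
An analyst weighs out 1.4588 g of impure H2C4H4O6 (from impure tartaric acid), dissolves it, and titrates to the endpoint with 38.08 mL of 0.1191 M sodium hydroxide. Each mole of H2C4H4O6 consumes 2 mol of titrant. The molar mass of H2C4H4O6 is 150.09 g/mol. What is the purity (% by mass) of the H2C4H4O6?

23.3%

n(NaOH) = 0.1191 x 0.03808 = 0.004535 mol.
n(H2C4H4O6) = 0.004535 / 2 = 0.002268 mol.
mass of H2C4H4O6 = 0.002268 x 150.09 = 0.3404 g.
% purity = 0.3404 / 1.4588 x 100 = 23.3%.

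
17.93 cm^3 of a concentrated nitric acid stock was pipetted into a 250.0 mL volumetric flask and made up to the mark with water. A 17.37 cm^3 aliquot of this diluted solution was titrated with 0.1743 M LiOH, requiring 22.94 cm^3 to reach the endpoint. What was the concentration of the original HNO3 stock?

3.21 M

n(LiOH) = 0.1743 x 0.02294 = 0.003998 mol.
n(HNO3) in the aliquot = 0.003998 mol.
[diluted HNO3] = 0.003998 / 0.01737 = 0.2302 M.
Dilution factor = 250.0/17.93 = 13.94, so [stock] = 0.2302 x 13.94 = 3.21 M.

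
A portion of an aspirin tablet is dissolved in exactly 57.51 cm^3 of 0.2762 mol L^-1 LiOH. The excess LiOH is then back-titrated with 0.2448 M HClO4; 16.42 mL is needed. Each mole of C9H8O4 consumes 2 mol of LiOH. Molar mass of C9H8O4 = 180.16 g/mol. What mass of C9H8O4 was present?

1.07 g

Total n(LiOH) added = 0.2762 x 0.05751 = 0.01588 mol.
n(HClO4) used = 0.2448 x 0.01642 = 0.004020 mol, which equals the excess n(LiOH).
So n(LiOH) consumed by the sample = 0.01588 - 0.004020 = 0.01186 mol.
n(C9H8O4) = 0.01186 / 2 = 0.005932 mol.
mass = 0.005932 mol x 180.16 g/mol = 1.07 g.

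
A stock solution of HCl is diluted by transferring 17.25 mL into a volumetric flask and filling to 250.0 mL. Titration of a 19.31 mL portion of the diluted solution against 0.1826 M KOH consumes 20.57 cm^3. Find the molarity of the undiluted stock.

2.82 M

n(KOH) = 0.1826 x 0.02057 = 0.003756 mol.
n(HCl) in the aliquot = 0.003756 mol.
[diluted HCl] = 0.003756 / 0.01931 = 0.1945 M.
Dilution factor = 250.0/17.25 = 14.49, so [stock] = 0.1945 x 14.49 = 2.82 M.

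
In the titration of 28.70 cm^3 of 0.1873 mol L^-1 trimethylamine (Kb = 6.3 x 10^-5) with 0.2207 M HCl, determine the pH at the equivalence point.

n((CH3)3N) = 0.1873 x 0.02870 = 0.005376 mol; V(HCl) at equivalence = 0.005376/0.2207 = 0.02436 L.
At equivalence the base is fully converted to (CH3)3NH+; total volume = 0.05306 L, so [(CH3)3NH+] = 0.005376/0.05306 = 0.1013 M.
Ka((CH3)3NH+) = Kw/Kb = 1.0e-14 / 6.3 x 10^-5 = 1.59e-10.
[H^+] = sqrt(Ka x [(CH3)3NH+]) = sqrt(1.59e-10 x 0.1013) = 4.01e-6 M.
pH = -log(4.01e-6) = 5.40.

5.40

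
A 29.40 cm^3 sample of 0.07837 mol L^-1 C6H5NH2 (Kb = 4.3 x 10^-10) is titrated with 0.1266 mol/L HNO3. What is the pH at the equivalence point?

n(C6H5NH2) = 0.07837 x 0.02940 = 0.002304 mol; V(HNO3) at equivalence = 0.002304/0.1266 = 0.01820 L.
At equivalence the base is fully converted to C6H5NH3+; total volume = 0.04760 L, so [C6H5NH3+] = 0.002304/0.04760 = 0.04841 M.
Ka(C6H5NH3+) = Kw/Kb = 1.0e-14 / 4.3 x 10^-10 = 2.33e-5.
[H^+] = sqrt(Ka x [C6H5NH3+]) = sqrt(2.33e-5 x 0.04841) = 0.00106 M.
pH = -log(0.00106) = 2.97.

2.97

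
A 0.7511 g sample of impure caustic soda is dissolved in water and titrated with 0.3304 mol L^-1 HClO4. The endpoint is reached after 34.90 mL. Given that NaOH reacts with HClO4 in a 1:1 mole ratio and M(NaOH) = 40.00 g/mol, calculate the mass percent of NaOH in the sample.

n(HClO4) = 0.3304 x 0.03490 = 0.01153 mol.
n(NaOH) = 0.01153 / 1 = 0.01153 mol.
mass of NaOH = 0.01153 x 40.00 = 0.4612 g.
% purity = 0.4612 / 0.7511 x 100 = 61.4%.

61.4%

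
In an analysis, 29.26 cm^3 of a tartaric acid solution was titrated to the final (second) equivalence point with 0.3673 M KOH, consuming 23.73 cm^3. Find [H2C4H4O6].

0.149 M

n(KOH) = 0.3673 x 0.02373 = 0.008716 mol.
At the final (second) equivalence point, 2 mol OH^- react per mol H2C4H4O6, so n(H2C4H4O6) = 0.008716 / 2 = 0.004358 mol.
[H2C4H4O6] = 0.004358 / 0.02926 L = 0.149 M.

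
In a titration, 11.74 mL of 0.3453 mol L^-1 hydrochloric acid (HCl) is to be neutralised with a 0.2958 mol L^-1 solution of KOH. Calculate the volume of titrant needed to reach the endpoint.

n(HCl) = 0.3453 mol/L x 0.01174 L = 0.004054 mol.
At equivalence n(KOH) = n(HCl) = 0.004054 mol.
V(KOH) = 0.004054 / 0.2958 = 0.01370 L = 13.7 mL.

13.7 mL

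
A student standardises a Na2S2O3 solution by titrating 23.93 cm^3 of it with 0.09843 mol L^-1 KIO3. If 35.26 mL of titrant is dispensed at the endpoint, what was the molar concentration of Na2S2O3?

0.870 M

n(KIO3) = 0.09843 x 0.03526 = 0.003471 mol.
From the balanced equation, 1 mol KIO3 reacts with 6 mol Na2S2O3, so n(Na2S2O3) = 0.003471 x 6/1 = 0.02082 mol.
[Na2S2O3] = 0.02082 / 0.02393 L = 0.870 M.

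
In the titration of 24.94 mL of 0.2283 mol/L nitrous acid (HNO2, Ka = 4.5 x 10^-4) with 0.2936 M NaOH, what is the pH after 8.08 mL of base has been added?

Initial n(HNO2) = 0.2283 x 0.02494 = 0.005694 mol.
n(NaOH) added = 0.2936 x 0.008080 = 0.002372 mol, converting that many moles of HNO2 to NO2-.
Remaining n(HNO2) = 0.003322 mol; n(NO2-) = 0.002372 mol.
By Henderson-Hasselbalch, pH = pKa + log([A^-]/[HA]) = 3.35 + log(0.002372/0.003322) = 3.35 + (-0.15) = 3.20.

3.20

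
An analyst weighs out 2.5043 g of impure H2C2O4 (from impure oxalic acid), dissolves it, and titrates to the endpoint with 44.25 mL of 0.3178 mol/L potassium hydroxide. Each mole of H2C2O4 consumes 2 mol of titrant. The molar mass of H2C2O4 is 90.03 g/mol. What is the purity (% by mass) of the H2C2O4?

25.3%

n(KOH) = 0.3178 x 0.04425 = 0.01406 mol.
n(H2C2O4) = 0.01406 / 2 = 0.007031 mol.
mass of H2C2O4 = 0.007031 x 90.03 = 0.6330 g.
% purity = 0.6330 / 2.5043 x 100 = 25.3%.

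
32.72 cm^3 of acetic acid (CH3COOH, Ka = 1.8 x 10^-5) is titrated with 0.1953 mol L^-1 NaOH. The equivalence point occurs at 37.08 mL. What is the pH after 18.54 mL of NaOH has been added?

4.74

18.54 mL is exactly half the equivalence volume (37.08/2), i.e. the half-equivalence point.
There, n(HA) = n(A^-), so pH = pKa = -log(1.8 x 10^-5) = 4.74.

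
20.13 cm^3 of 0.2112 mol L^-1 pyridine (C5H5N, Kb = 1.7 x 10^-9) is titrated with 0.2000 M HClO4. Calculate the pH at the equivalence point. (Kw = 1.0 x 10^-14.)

n(C5H5N) = 0.2112 x 0.02013 = 0.004251 mol; V(HClO4) at equivalence = 0.004251/0.2000 = 0.02126 L.
At equivalence the base is fully converted to C5H5NH+; total volume = 0.04139 L, so [C5H5NH+] = 0.004251/0.04139 = 0.1027 M.
Ka(C5H5NH+) = Kw/Kb = 1.0e-14 / 1.7 x 10^-9 = 5.88e-6.
[H^+] = sqrt(Ka x [C5H5NH+]) = sqrt(5.88e-6 x 0.1027) = 0.000777 M.
pH = -log(0.000777) = 3.11.

3.11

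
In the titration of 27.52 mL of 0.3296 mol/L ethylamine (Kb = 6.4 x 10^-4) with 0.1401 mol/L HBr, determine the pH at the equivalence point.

5.91

n(C2H5NH2) = 0.3296 x 0.02752 = 0.009071 mol; V(HBr) at equivalence = 0.009071/0.1401 = 0.06474 L.
At equivalence the base is fully converted to C2H5NH3+; total volume = 0.09226 L, so [C2H5NH3+] = 0.009071/0.09226 = 0.09831 M.
Ka(C2H5NH3+) = Kw/Kb = 1.0e-14 / 6.4 x 10^-4 = 1.56e-11.
[H^+] = sqrt(Ka x [C2H5NH3+]) = sqrt(1.56e-11 x 0.09831) = 1.24e-6 M.
pH = -log(1.24e-6) = 5.91.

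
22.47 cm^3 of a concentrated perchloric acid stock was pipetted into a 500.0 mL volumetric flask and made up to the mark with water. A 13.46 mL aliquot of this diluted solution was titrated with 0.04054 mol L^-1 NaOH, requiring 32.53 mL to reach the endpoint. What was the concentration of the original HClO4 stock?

2.18 M

n(NaOH) = 0.04054 x 0.03253 = 0.001319 mol.
n(HClO4) in the aliquot = 0.001319 mol.
[diluted HClO4] = 0.001319 / 0.01346 = 0.09798 M.
Dilution factor = 500.0/22.47 = 22.25, so [stock] = 0.09798 x 22.25 = 2.18 M.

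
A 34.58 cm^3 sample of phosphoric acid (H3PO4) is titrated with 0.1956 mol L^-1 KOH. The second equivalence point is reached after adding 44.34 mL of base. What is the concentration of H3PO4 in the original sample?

n(KOH) = 0.1956 x 0.04434 = 0.008673 mol.
At the second equivalence point, 2 mol OH^- react per mol H3PO4, so n(H3PO4) = 0.008673 / 2 = 0.004336 mol.
[H3PO4] = 0.004336 / 0.03458 L = 0.125 M.

0.125 M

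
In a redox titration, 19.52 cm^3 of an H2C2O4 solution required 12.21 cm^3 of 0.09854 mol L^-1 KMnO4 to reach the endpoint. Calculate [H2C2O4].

n(KMnO4) = 0.09854 x 0.01221 = 0.001203 mol.
From the balanced equation, 2 mol KMnO4 reacts with 5 mol H2C2O4, so n(H2C2O4) = 0.001203 x 5/2 = 0.003008 mol.
[H2C2O4] = 0.003008 / 0.01952 L = 0.154 M.

0.154 M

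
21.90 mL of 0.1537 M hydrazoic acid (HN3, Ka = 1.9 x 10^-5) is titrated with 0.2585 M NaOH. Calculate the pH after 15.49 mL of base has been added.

12.23

n(acid) = 0.1537 x 0.02190 = 0.003366 mol; n(NaOH) added = 0.2585 x 0.01549 = 0.004004 mol.
Base is in excess by 0.004004 - 0.003366 = 0.0006381 mol in a total volume of 0.03739 L.
[OH^-] = 0.0006381/0.03739 = 0.01707 M, so pOH = 1.77 and pH = 14.00 - 1.77 = 12.23.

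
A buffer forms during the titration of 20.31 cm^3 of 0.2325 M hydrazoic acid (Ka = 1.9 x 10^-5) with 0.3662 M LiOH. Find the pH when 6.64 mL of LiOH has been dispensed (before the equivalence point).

Initial n(HN3) = 0.2325 x 0.02031 = 0.004722 mol.
n(LiOH) added = 0.3662 x 0.006640 = 0.002432 mol, converting that many moles of HN3 to N3-.
Remaining n(HN3) = 0.002291 mol; n(N3-) = 0.002432 mol.
By Henderson-Hasselbalch, pH = pKa + log([A^-]/[HA]) = 4.72 + log(0.002432/0.002291) = 4.72 + (+0.03) = 4.75.

4.75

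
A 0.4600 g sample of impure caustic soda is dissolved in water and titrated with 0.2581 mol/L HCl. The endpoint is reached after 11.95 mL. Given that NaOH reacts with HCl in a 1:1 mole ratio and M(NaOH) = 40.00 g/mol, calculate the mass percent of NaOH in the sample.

n(HCl) = 0.2581 x 0.01195 = 0.003084 mol.
n(NaOH) = 0.003084 / 1 = 0.003084 mol.
mass of NaOH = 0.003084 x 40.00 = 0.1234 g.
% purity = 0.1234 / 0.4600 x 100 = 26.8%.

26.8%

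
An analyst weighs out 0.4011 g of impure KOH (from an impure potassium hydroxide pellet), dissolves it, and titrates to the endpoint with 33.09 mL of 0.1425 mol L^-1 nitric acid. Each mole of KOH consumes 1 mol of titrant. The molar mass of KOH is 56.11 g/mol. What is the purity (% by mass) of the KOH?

66.0%

n(HNO3) = 0.1425 x 0.03309 = 0.004715 mol.
n(KOH) = 0.004715 / 1 = 0.004715 mol.
mass of KOH = 0.004715 x 56.11 = 0.2646 g.
% purity = 0.2646 / 0.4011 x 100 = 66.0%.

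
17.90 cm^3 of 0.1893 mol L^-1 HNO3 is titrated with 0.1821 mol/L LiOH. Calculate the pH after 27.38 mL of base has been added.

12.55

n(acid) = 0.1893 x 0.01790 = 0.003388 mol; n(LiOH) added = 0.1821 x 0.02738 = 0.004986 mol.
Base is in excess by 0.004986 - 0.003388 = 0.001597 mol in a total volume of 0.04528 L.
[OH^-] = 0.001597/0.04528 = 0.03528 M, so pOH = 1.45 and pH = 14.00 - 1.45 = 12.55.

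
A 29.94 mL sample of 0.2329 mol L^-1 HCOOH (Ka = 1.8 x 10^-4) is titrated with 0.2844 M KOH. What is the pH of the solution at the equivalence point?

8.43

n(HCOOH) = 0.2329 x 0.02994 = 0.006973 mol; V(KOH) at equivalence = 0.006973/0.2844 = 0.02452 L.
At equivalence all the acid is converted to HCOO-; total volume = 0.02994 + 0.02452 = 0.05446 L, so [HCOO-] = 0.006973/0.05446 = 0.1280 M.
Kb = Kw/Ka = 1.0e-14 / 1.8 x 10^-4 = 5.56e-11.
[OH^-] = sqrt(Kb x [HCOO-]) = sqrt(5.56e-11 x 0.1280) = 2.67e-6 M.
pOH = 5.57, so pH = 14.00 - 5.57 = 8.43.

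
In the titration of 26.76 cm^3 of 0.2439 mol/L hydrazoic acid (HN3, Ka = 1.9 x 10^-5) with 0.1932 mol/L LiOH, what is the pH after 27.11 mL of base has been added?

Initial n(HN3) = 0.2439 x 0.02676 = 0.006527 mol.
n(LiOH) added = 0.1932 x 0.02711 = 0.005238 mol, converting that many moles of HN3 to N3-.
Remaining n(HN3) = 0.001289 mol; n(N3-) = 0.005238 mol.
By Henderson-Hasselbalch, pH = pKa + log([A^-]/[HA]) = 4.72 + log(0.005238/0.001289) = 4.72 + (+0.61) = 5.33.

5.33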